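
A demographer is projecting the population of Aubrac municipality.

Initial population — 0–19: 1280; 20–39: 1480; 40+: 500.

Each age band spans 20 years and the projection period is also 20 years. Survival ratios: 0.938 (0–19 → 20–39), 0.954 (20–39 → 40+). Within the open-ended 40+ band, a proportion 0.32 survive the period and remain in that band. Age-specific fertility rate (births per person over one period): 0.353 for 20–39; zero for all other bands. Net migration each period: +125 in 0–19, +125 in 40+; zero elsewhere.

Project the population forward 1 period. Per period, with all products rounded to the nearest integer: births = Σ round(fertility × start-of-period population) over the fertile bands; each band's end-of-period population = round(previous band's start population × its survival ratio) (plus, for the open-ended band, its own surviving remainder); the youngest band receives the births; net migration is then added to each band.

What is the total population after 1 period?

3545

Period 1:
Births: 1480 * 0.353 = 522
20–39: 1280 * 0.938 = 1201
40+: 1480 * 0.954 + 500 * 0.32 = 1412 + 160 = 1572
Net migration: 0–19 + 125 → 647; 40+ + 125 → 1697
→ [647, 1201, 1697]
Total after period 1: 647 + 1201 + 1697 = 3545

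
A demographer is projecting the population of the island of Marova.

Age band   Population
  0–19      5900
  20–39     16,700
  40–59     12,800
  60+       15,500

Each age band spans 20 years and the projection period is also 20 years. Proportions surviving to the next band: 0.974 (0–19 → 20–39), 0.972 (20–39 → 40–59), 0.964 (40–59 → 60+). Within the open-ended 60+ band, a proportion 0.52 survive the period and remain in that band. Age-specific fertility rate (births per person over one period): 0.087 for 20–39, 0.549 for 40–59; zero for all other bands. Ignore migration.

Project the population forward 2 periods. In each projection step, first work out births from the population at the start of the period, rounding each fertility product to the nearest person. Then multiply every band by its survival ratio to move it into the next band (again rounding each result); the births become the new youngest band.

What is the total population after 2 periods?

49512

After projecting period 1:
Births: 16700 × 0.087 = 1453 ; 12800 × 0.549 = 7027 — total 8480
20–39: 5900 × 0.974 = 5747
40–59: 16700 × 0.972 = 16232
60+: 12800 × 0.964 + 15500 × 0.52 = 12339 + 8060 = 20399
→ [8480, 5747, 16232, 20399]
After projecting period 2:
Births: 5747 × 0.087 = 500 ; 16232 × 0.549 = 8911 — total 9411
20–39: 8480 × 0.974 = 8260
40–59: 5747 × 0.972 = 5586
60+: 16232 × 0.964 + 20399 × 0.52 = 15648 + 10607 = 26255
→ [9411, 8260, 5586, 26255]
Total after period 2: 9411 + 8260 + 5586 + 26255 = 49512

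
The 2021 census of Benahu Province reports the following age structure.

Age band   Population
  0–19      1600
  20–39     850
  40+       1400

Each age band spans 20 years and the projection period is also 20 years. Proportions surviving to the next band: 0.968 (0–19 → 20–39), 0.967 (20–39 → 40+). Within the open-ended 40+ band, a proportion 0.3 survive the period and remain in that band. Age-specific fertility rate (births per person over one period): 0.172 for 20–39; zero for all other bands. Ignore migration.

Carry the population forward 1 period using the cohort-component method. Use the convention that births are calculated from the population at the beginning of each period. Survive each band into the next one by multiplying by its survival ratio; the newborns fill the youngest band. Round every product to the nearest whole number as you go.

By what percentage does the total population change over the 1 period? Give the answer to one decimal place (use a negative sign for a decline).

-23.7

Period 1:
Births: 850 × 0.172 = 146
20–39: 1600 × 0.968 = 1549
40+: 850 × 0.967 + 1400 × 0.3 = 822 + 420 = 1242
→ [146, 1549, 1242]
Total: 3850 → 2937; change = -913; percentage change = -23.7%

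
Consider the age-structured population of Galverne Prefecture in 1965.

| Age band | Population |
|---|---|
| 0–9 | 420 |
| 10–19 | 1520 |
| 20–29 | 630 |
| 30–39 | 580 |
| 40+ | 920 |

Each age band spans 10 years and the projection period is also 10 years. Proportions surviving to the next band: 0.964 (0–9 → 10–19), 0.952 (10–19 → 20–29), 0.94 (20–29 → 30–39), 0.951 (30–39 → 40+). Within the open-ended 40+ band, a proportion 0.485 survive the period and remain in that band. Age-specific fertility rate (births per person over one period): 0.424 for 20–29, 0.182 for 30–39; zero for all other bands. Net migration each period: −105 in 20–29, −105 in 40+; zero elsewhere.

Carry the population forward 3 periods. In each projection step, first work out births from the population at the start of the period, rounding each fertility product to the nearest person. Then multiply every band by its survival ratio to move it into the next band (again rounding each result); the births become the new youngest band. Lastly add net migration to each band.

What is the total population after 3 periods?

— Period 1 —
Births: 630 × 0.424 = 267, 580 × 0.182 = 106 → total 373
10–19: 420 × 0.964 = 405
20–29: 1520 × 0.952 = 1447
30–39: 630 × 0.94 = 592
40+: 580 × 0.951 + 920 × 0.485 = 552 + 446 = 998
Net migration: 20–29 − 105 → 1342; 40+ − 105 → 893
→ [373, 405, 1342, 592, 893]
— Period 2 —
Births: 1342 × 0.424 = 569, 592 × 0.182 = 108 → total 677
10–19: 373 × 0.964 = 360
20–29: 405 × 0.952 = 386
30–39: 1342 × 0.94 = 1261
40+: 592 × 0.951 + 893 × 0.485 = 563 + 433 = 996
Net migration: 20–29 − 105 → 281; 40+ − 105 → 891
→ [677, 360, 281, 1261, 891]
— Period 3 —
Births: 281 × 0.424 = 119, 1261 × 0.182 = 230 → total 349
10–19: 677 × 0.964 = 653
20–29: 360 × 0.952 = 343
30–39: 281 × 0.94 = 264
40+: 1261 × 0.951 + 891 × 0.485 = 1199 + 432 = 1631
Net migration: 20–29 − 105 → 238; 40+ − 105 → 1526
→ [349, 653, 238, 264, 1526]
Total after period 3: 349 + 653 + 238 + 264 + 1526 = 3030

3030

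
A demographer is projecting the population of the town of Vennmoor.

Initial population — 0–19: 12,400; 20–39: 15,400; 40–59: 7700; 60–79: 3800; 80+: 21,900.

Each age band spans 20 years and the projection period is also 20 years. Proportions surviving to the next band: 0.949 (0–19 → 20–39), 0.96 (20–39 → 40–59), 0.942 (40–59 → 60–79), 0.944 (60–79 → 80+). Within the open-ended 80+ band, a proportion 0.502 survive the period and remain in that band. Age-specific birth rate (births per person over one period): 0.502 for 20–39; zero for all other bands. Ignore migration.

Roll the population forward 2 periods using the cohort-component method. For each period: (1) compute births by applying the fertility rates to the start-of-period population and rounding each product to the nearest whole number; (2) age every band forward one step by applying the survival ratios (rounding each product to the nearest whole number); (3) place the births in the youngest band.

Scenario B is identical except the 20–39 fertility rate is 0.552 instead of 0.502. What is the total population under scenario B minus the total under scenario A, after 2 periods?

1318

Period 1.
Births: 15400 * 0.502 = 7731
20–39: 12400 * 0.949 = 11768
40–59: 15400 * 0.96 = 14784
60–79: 7700 * 0.942 = 7253
80+: 3800 * 0.944 + 21900 * 0.502 = 3587 + 10994 = 14581
End of period: [7731, 11768, 14784, 7253, 14581]
Period 2.
Births: 11768 * 0.502 = 5908
20–39: 7731 * 0.949 = 7337
40–59: 11768 * 0.96 = 11297
60–79: 14784 * 0.942 = 13927
80+: 7253 * 0.944 + 14581 * 0.502 = 6847 + 7320 = 14167
End of period: [5908, 7337, 11297, 13927, 14167]
Scenario A total after 2 periods: 52636
Scenario B projection —
Period 1.
Births: 15400 * 0.552 = 8501
20–39: 12400 * 0.949 = 11768
40–59: 15400 * 0.96 = 14784
60–79: 7700 * 0.942 = 7253
80+: 3800 * 0.944 + 21900 * 0.502 = 3587 + 10994 = 14581
End of period: [8501, 11768, 14784, 7253, 14581]
Period 2.
Births: 11768 * 0.552 = 6496
20–39: 8501 * 0.949 = 8067
40–59: 11768 * 0.96 = 11297
60–79: 14784 * 0.942 = 13927
80+: 7253 * 0.944 + 14581 * 0.502 = 6847 + 7320 = 14167
End of period: [6496, 8067, 11297, 13927, 14167]
Scenario B total after 2 periods: 53954
Difference B − A = 53954 − 52636 = 1318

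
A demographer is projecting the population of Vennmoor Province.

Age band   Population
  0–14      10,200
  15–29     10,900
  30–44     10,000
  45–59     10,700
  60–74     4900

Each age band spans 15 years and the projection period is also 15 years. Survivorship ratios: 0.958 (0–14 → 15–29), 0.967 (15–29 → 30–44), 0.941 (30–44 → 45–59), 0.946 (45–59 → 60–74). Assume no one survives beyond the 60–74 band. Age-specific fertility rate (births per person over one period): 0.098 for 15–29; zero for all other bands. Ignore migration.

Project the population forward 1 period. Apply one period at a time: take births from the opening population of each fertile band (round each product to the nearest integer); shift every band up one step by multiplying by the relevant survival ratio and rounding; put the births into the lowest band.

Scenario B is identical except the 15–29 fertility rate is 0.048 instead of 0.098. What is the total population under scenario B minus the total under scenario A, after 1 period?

-545

— Period 1 —
Births: 10900 × 0.098 = 1068
15–29: 10200 × 0.958 = 9772
30–44: 10900 × 0.967 = 10540
45–59: 10000 × 0.941 = 9410
60–74: 10700 × 0.946 = 10122
→ [1068, 9772, 10540, 9410, 10122]
Scenario A total after 1 period: 40912
Scenario B projection —
— Period 1 —
Births: 10900 × 0.048 = 523
15–29: 10200 × 0.958 = 9772
30–44: 10900 × 0.967 = 10540
45–59: 10000 × 0.941 = 9410
60–74: 10700 × 0.946 = 10122
→ [523, 9772, 10540, 9410, 10122]
Scenario B total after 1 period: 40367
Difference B − A = 40367 − 40912 = -545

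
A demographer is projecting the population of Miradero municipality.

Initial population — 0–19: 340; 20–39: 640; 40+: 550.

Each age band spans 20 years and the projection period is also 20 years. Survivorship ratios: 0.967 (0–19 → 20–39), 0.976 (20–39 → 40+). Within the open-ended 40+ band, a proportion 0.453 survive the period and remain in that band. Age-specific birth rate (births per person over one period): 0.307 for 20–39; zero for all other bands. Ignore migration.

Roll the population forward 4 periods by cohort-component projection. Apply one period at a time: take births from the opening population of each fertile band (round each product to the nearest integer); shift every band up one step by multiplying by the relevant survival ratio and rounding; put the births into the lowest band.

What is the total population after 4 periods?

413

[period 1]
Births: 640 * 0.307 = 196
20–39: 340 * 0.967 = 329
40+: 640 * 0.976 + 550 * 0.453 = 625 + 249 = 874
Population now: 0–19=196, 20–39=329, 40+=874
[period 2]
Births: 329 * 0.307 = 101
20–39: 196 * 0.967 = 190
40+: 329 * 0.976 + 874 * 0.453 = 321 + 396 = 717
Population now: 0–19=101, 20–39=190, 40+=717
[period 3]
Births: 190 * 0.307 = 58
20–39: 101 * 0.967 = 98
40+: 190 * 0.976 + 717 * 0.453 = 185 + 325 = 510
Population now: 0–19=58, 20–39=98, 40+=510
[period 4]
Births: 98 * 0.307 = 30
20–39: 58 * 0.967 = 56
40+: 98 * 0.976 + 510 * 0.453 = 96 + 231 = 327
Population now: 0–19=30, 20–39=56, 40+=327
Total after period 4: 30 + 56 + 327 = 413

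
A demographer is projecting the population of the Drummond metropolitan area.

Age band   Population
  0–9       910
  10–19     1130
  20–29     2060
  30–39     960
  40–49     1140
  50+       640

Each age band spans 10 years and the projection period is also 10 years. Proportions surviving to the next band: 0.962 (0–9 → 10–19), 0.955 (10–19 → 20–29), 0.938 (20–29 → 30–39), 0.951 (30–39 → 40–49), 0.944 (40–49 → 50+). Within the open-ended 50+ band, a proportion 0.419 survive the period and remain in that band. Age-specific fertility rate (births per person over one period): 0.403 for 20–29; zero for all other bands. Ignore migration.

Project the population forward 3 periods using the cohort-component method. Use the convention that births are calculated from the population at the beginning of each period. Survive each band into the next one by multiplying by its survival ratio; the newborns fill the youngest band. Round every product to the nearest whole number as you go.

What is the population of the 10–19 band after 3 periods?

[period 1]
Births: 2060 × 0.403 = 830
10–19: 910 × 0.962 = 875
20–29: 1130 × 0.955 = 1079
30–39: 2060 × 0.938 = 1932
40–49: 960 × 0.951 = 913
50+: 1140 × 0.944 + 640 × 0.419 = 1076 + 268 = 1344
Population now: 0–9=830, 10–19=875, 20–29=1079, 30–39=1932, 40–49=913, 50+=1344
[period 2]
Births: 1079 × 0.403 = 435
10–19: 830 × 0.962 = 798
20–29: 875 × 0.955 = 836
30–39: 1079 × 0.938 = 1012
40–49: 1932 × 0.951 = 1837
50+: 913 × 0.944 + 1344 × 0.419 = 862 + 563 = 1425
Population now: 0–9=435, 10–19=798, 20–29=836, 30–39=1012, 40–49=1837, 50+=1425
[period 3]
Births: 836 × 0.403 = 337
10–19: 435 × 0.962 = 418
20–29: 798 × 0.955 = 762
30–39: 836 × 0.938 = 784
40–49: 1012 × 0.951 = 962
50+: 1837 × 0.944 + 1425 × 0.419 = 1734 + 597 = 2331
Population now: 0–9=337, 10–19=418, 20–29=762, 30–39=784, 40–49=962, 50+=2331

418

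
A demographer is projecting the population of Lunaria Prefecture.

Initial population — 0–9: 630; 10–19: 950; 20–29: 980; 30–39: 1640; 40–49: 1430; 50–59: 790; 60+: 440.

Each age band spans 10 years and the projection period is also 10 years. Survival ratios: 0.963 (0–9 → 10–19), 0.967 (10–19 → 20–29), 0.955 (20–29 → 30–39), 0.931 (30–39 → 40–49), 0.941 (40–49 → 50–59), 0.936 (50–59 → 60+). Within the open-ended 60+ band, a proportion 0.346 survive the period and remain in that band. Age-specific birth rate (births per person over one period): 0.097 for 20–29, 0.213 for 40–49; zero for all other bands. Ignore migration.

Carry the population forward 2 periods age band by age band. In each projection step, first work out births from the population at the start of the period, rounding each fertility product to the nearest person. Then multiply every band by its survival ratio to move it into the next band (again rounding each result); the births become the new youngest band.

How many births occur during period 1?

Period 1:
Births: 980 × 0.097 = 95, 1430 × 0.213 = 305 — total 400
10–19: 630 × 0.963 = 607
20–29: 950 × 0.967 = 919
30–39: 980 × 0.955 = 936
40–49: 1640 × 0.931 = 1527
50–59: 1430 × 0.941 = 1346
60+: 790 × 0.936 + 440 × 0.346 = 739 + 152 = 891
Giving 400 / 607 / 919 / 936 / 1527 / 1346 / 891.

400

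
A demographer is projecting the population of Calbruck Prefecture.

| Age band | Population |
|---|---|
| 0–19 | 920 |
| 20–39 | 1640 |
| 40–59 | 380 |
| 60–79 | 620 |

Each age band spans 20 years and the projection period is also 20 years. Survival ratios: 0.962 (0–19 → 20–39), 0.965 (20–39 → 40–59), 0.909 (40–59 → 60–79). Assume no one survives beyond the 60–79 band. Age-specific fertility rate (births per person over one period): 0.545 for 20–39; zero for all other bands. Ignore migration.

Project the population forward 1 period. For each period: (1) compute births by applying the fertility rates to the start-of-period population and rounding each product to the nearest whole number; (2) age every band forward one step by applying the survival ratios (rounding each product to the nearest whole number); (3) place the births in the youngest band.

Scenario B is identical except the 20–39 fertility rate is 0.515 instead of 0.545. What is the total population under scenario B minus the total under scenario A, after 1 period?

[period 1]
Births: 1640 * 0.545 = 894
20–39: 920 * 0.962 = 885
40–59: 1640 * 0.965 = 1583
60–79: 380 * 0.909 = 345
→ [894, 885, 1583, 345]
Scenario A total after 1 period: 3707
Scenario B projection —
[period 1]
Births: 1640 * 0.515 = 845
20–39: 920 * 0.962 = 885
40–59: 1640 * 0.965 = 1583
60–79: 380 * 0.909 = 345
→ [845, 885, 1583, 345]
Scenario B total after 1 period: 3658
Difference B − A = 3658 − 3707 = -49

-49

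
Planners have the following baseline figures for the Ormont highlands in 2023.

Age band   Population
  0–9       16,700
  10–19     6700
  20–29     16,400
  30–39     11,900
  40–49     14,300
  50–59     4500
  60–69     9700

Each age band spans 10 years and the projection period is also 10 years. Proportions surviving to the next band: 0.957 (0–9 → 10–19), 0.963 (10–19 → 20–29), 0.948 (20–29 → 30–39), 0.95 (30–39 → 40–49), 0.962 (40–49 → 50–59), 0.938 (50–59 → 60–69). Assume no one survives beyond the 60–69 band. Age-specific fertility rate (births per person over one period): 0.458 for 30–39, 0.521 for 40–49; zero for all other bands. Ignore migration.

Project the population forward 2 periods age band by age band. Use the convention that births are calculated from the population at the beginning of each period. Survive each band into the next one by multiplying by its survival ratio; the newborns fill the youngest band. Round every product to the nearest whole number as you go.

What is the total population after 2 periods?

85412

Period 1.
Births: 11900 × 0.458 = 5450  |  14300 × 0.521 = 7450 → 12900
10–19: 16700 × 0.957 = 15982
20–29: 6700 × 0.963 = 6452
30–39: 16400 × 0.948 = 15547
40–49: 11900 × 0.95 = 11305
50–59: 14300 × 0.962 = 13757
60–69: 4500 × 0.938 = 4221
Giving 12900 / 15982 / 6452 / 15547 / 11305 / 13757 / 4221.
Period 2.
Births: 15547 × 0.458 = 7121  |  11305 × 0.521 = 5890 → 13011
10–19: 12900 × 0.957 = 12345
20–29: 15982 × 0.963 = 15391
30–39: 6452 × 0.948 = 6116
40–49: 15547 × 0.95 = 14770
50–59: 11305 × 0.962 = 10875
60–69: 13757 × 0.938 = 12904
Giving 13011 / 12345 / 15391 / 6116 / 14770 / 10875 / 12904.
Total after period 2: 13011 + 12345 + 15391 + 6116 + 14770 + 10875 + 12904 = 85412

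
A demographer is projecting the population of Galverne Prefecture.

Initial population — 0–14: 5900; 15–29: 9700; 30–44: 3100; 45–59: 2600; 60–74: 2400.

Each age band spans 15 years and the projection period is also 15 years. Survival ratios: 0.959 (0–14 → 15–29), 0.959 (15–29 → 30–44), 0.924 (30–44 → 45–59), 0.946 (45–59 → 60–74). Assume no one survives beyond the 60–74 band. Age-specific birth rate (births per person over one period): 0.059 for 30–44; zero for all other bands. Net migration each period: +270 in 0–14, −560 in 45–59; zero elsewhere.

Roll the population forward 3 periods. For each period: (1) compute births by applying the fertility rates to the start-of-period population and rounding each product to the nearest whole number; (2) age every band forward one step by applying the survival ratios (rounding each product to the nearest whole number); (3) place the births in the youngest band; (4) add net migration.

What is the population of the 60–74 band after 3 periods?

7601

Let band 1 be 0–14 through band 5 = 60–74.
— Period 1 —
Births: 3100 * 0.059 = 183
Band 2: 5900 * 0.959 = 5658
Band 3: 9700 * 0.959 = 9302
Band 4: 3100 * 0.924 = 2864
Band 5: 2600 * 0.946 = 2460
Net migration: Band 1 + 270 → 453; Band 4 − 560 → 2304
Giving 453 / 5658 / 9302 / 2304 / 2460.
— Period 2 —
Births: 9302 * 0.059 = 549
Band 2: 453 * 0.959 = 434
Band 3: 5658 * 0.959 = 5426
Band 4: 9302 * 0.924 = 8595
Band 5: 2304 * 0.946 = 2180
Net migration: Band 1 + 270 → 819; Band 4 − 560 → 8035
Giving 819 / 434 / 5426 / 8035 / 2180.
— Period 3 —
Births: 5426 * 0.059 = 320
Band 2: 819 * 0.959 = 785
Band 3: 434 * 0.959 = 416
Band 4: 5426 * 0.924 = 5014
Band 5: 8035 * 0.946 = 7601
Net migration: Band 1 + 270 → 590; Band 4 − 560 → 4454
Giving 590 / 785 / 416 / 4454 / 7601.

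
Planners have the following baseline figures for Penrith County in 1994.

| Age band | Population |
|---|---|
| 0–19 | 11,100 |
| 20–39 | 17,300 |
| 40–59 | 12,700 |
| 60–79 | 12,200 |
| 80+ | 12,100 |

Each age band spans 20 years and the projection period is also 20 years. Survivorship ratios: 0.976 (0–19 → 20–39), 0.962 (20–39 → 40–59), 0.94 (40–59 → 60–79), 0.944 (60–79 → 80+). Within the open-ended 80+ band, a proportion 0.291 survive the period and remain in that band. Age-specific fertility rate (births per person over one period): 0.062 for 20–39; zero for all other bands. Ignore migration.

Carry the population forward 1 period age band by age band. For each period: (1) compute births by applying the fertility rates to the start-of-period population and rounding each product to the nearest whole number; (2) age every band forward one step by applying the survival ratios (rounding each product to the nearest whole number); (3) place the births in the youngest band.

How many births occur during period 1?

Call the groups 1 to 5, youngest first.
After projecting period 1:
Births: 17300 × 0.062 = 1073
Group 2: 11100 × 0.976 = 10834
Group 3: 17300 × 0.962 = 16643
Group 4: 12700 × 0.94 = 11938
Group 5: 12200 × 0.944 + 12100 × 0.291 = 11517 + 3521 = 15038
→ [1073, 10834, 16643, 11938, 15038]

1073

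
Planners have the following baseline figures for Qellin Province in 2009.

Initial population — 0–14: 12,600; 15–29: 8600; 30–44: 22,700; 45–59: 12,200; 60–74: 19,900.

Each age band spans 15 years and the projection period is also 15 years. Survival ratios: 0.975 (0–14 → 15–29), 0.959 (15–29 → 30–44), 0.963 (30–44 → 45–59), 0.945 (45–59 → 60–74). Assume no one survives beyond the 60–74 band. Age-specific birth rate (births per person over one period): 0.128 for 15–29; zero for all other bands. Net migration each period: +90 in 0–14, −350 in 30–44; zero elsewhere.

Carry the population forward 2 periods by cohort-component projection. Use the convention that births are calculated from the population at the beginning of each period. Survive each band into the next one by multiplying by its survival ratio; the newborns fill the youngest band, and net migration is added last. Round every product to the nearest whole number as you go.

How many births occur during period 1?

1101

Call the bands 1 to 5, youngest first.
[period 1]
Births: 8600 × 0.128 = 1101
Band 2: 12600 × 0.975 = 12285
Band 3: 8600 × 0.959 = 8247
Band 4: 22700 × 0.963 = 21860
Band 5: 12200 × 0.945 = 11529
Net migration: Band 1 + 90 → 1191; Band 3 − 350 → 7897
→ [1191, 12285, 7897, 21860, 11529]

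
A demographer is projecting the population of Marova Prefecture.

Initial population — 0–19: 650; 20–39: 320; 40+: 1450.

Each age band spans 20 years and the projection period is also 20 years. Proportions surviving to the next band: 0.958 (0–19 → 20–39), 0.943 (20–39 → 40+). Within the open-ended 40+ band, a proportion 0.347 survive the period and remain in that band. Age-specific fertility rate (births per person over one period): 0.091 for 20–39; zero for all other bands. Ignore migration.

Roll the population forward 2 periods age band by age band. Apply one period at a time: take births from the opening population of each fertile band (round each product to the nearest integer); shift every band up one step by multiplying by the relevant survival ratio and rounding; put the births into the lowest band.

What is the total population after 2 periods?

951

(Groups numbered youngest = 1 to oldest = 3.)
After projecting period 1:
Births: 320 × 0.091 = 29
Group 2: 650 × 0.958 = 623
Group 3: 320 × 0.943 + 1450 × 0.347 = 302 + 503 = 805
Giving 29 / 623 / 805.
After projecting period 2:
Births: 623 × 0.091 = 57
Group 2: 29 × 0.958 = 28
Group 3: 623 × 0.943 + 805 × 0.347 = 587 + 279 = 866
Giving 57 / 28 / 866.
Total after period 2: 57 + 28 + 866 = 951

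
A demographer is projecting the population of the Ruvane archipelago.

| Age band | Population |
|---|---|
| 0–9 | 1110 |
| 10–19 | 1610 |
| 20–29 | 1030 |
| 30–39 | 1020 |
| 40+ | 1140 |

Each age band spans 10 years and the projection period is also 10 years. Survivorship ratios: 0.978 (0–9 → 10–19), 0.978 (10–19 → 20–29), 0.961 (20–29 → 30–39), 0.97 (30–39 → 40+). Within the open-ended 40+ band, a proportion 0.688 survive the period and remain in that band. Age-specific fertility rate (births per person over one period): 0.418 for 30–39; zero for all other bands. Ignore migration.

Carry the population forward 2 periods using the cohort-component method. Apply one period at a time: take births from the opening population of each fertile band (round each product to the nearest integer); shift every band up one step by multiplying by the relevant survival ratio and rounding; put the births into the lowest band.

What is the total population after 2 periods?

After projecting period 1:
Births: 1020 × 0.418 = 426
10–19: 1110 × 0.978 = 1086
20–29: 1610 × 0.978 = 1575
30–39: 1030 × 0.961 = 990
40+: 1020 × 0.97 + 1140 × 0.688 = 989 + 784 = 1773
Giving 426 / 1086 / 1575 / 990 / 1773.
After projecting period 2:
Births: 990 × 0.418 = 414
10–19: 426 × 0.978 = 417
20–29: 1086 × 0.978 = 1062
30–39: 1575 × 0.961 = 1514
40+: 990 × 0.97 + 1773 × 0.688 = 960 + 1220 = 2180
Giving 414 / 417 / 1062 / 1514 / 2180.
Total after period 2: 414 + 417 + 1062 + 1514 + 2180 = 5587

5587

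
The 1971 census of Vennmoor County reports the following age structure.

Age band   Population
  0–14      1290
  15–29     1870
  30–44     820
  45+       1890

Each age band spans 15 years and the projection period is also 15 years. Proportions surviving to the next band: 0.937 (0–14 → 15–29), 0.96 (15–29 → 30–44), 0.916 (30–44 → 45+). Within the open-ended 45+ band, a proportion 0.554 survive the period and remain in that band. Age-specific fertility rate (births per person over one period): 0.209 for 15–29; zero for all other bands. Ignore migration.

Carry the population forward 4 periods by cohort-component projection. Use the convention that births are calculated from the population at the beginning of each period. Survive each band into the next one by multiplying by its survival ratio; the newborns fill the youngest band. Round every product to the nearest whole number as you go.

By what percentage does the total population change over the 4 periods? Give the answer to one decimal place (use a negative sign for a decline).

-64.7

After projecting period 1:
Births: 1870 * 0.209 = 391
15–29: 1290 * 0.937 = 1209
30–44: 1870 * 0.96 = 1795
45+: 820 * 0.916 + 1890 * 0.554 = 751 + 1047 = 1798
End of period: [391, 1209, 1795, 1798]
After projecting period 2:
Births: 1209 * 0.209 = 253
15–29: 391 * 0.937 = 366
30–44: 1209 * 0.96 = 1161
45+: 1795 * 0.916 + 1798 * 0.554 = 1644 + 996 = 2640
End of period: [253, 366, 1161, 2640]
After projecting period 3:
Births: 366 * 0.209 = 76
15–29: 253 * 0.937 = 237
30–44: 366 * 0.96 = 351
45+: 1161 * 0.916 + 2640 * 0.554 = 1063 + 1463 = 2526
End of period: [76, 237, 351, 2526]
After projecting period 4:
Births: 237 * 0.209 = 50
15–29: 76 * 0.937 = 71
30–44: 237 * 0.96 = 228
45+: 351 * 0.916 + 2526 * 0.554 = 322 + 1399 = 1721
End of period: [50, 71, 228, 1721]
Total: 5870 → 2070; change = -3800; percentage change = -64.7%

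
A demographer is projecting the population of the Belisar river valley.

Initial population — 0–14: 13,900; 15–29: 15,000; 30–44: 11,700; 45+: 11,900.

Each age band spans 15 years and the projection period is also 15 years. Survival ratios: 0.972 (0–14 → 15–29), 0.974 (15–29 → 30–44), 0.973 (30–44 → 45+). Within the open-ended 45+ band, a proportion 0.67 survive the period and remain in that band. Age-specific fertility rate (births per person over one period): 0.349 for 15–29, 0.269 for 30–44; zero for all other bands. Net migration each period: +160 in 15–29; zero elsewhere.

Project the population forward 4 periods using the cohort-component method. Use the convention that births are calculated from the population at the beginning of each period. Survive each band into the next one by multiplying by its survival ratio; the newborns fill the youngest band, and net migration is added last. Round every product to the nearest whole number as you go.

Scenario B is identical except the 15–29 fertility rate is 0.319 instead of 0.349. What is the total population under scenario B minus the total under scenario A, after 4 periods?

After projecting period 1:
Births: 15000 × 0.349 = 5235, 11700 × 0.269 = 3147 → total 8382
15–29: 13900 × 0.972 = 13511
30–44: 15000 × 0.974 = 14610
45+: 11700 × 0.973 + 11900 × 0.67 = 11384 + 7973 = 19357
Net migration: 15–29 + 160 → 13671
End of period: [8382, 13671, 14610, 19357]
After projecting period 2:
Births: 13671 × 0.349 = 4771, 14610 × 0.269 = 3930 → total 8701
15–29: 8382 × 0.972 = 8147
30–44: 13671 × 0.974 = 13316
45+: 14610 × 0.973 + 19357 × 0.67 = 14216 + 12969 = 27185
Net migration: 15–29 + 160 → 8307
End of period: [8701, 8307, 13316, 27185]
After projecting period 3:
Births: 8307 × 0.349 = 2899, 13316 × 0.269 = 3582 → total 6481
15–29: 8701 × 0.972 = 8457
30–44: 8307 × 0.974 = 8091
45+: 13316 × 0.973 + 27185 × 0.67 = 12956 + 18214 = 31170
Net migration: 15–29 + 160 → 8617
End of period: [6481, 8617, 8091, 31170]
After projecting period 4:
Births: 8617 × 0.349 = 3007, 8091 × 0.269 = 2176 → total 5183
15–29: 6481 × 0.972 = 6300
30–44: 8617 × 0.974 = 8393
45+: 8091 × 0.973 + 31170 × 0.67 = 7873 + 20884 = 28757
Net migration: 15–29 + 160 → 6460
End of period: [5183, 6460, 8393, 28757]
Scenario A total after 4 periods: 48793
Scenario B projection —
After projecting period 1:
Births: 15000 × 0.319 = 4785, 11700 × 0.269 = 3147 → total 7932
15–29: 13900 × 0.972 = 13511
30–44: 15000 × 0.974 = 14610
45+: 11700 × 0.973 + 11900 × 0.67 = 11384 + 7973 = 19357
Net migration: 15–29 + 160 → 13671
End of period: [7932, 13671, 14610, 19357]
After projecting period 2:
Births: 13671 × 0.319 = 4361, 14610 × 0.269 = 3930 → total 8291
15–29: 7932 × 0.972 = 7710
30–44: 13671 × 0.974 = 13316
45+: 14610 × 0.973 + 19357 × 0.67 = 14216 + 12969 = 27185
Net migration: 15–29 + 160 → 7870
End of period: [8291, 7870, 13316, 27185]
After projecting period 3:
Births: 7870 × 0.319 = 2511, 13316 × 0.269 = 3582 → total 6093
15–29: 8291 × 0.972 = 8059
30–44: 7870 × 0.974 = 7665
45+: 13316 × 0.973 + 27185 × 0.67 = 12956 + 18214 = 31170
Net migration: 15–29 + 160 → 8219
End of period: [6093, 8219, 7665, 31170]
After projecting period 4:
Births: 8219 × 0.319 = 2622, 7665 × 0.269 = 2062 → total 4684
15–29: 6093 × 0.972 = 5922
30–44: 8219 × 0.974 = 8005
45+: 7665 × 0.973 + 31170 × 0.67 = 7458 + 20884 = 28342
Net migration: 15–29 + 160 → 6082
End of period: [4684, 6082, 8005, 28342]
Scenario B total after 4 periods: 47113
Difference B − A = 47113 − 48793 = -1680

-1680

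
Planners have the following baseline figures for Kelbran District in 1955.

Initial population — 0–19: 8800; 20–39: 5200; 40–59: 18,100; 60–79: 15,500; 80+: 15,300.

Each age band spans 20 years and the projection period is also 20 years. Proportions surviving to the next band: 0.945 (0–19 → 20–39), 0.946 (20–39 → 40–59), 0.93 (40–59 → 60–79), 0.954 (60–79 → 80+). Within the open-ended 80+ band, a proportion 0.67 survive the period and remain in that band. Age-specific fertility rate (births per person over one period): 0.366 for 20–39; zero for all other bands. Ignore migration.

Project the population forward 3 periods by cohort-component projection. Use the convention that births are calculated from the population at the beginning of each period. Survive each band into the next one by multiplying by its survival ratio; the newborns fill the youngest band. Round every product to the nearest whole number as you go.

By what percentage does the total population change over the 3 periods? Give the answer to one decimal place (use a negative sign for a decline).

-38.1

Period 1.
Births: 5200 * 0.366 = 1903
20–39: 8800 * 0.945 = 8316
40–59: 5200 * 0.946 = 4919
60–79: 18100 * 0.93 = 16833
80+: 15500 * 0.954 + 15300 * 0.67 = 14787 + 10251 = 25038
Population now: 0–19=1903, 20–39=8316, 40–59=4919, 60–79=16833, 80+=25038
Period 2.
Births: 8316 * 0.366 = 3044
20–39: 1903 * 0.945 = 1798
40–59: 8316 * 0.946 = 7867
60–79: 4919 * 0.93 = 4575
80+: 16833 * 0.954 + 25038 * 0.67 = 16059 + 16775 = 32834
Population now: 0–19=3044, 20–39=1798, 40–59=7867, 60–79=4575, 80+=32834
Period 3.
Births: 1798 * 0.366 = 658
20–39: 3044 * 0.945 = 2877
40–59: 1798 * 0.946 = 1701
60–79: 7867 * 0.93 = 7316
80+: 4575 * 0.954 + 32834 * 0.67 = 4365 + 21999 = 26364
Population now: 0–19=658, 20–39=2877, 40–59=1701, 60–79=7316, 80+=26364
Total: 62900 → 38916; change = -23984; percentage change = -38.1%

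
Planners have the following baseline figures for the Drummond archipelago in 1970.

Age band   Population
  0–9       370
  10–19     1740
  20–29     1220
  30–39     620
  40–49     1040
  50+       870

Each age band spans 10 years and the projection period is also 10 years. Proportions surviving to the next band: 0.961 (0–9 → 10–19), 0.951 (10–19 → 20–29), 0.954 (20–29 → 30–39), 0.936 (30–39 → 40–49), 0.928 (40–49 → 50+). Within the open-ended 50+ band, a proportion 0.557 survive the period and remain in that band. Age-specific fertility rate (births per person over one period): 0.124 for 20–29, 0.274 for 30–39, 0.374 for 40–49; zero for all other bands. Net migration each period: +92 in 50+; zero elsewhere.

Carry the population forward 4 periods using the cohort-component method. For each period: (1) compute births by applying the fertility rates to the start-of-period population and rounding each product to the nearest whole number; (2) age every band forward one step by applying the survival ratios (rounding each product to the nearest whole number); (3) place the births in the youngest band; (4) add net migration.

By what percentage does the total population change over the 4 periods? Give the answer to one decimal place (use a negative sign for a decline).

-2.6

[period 1]
Births: 1220 × 0.124 = 151, 620 × 0.274 = 170, 1040 × 0.374 = 389 → 710
10–19: 370 × 0.961 = 356
20–29: 1740 × 0.951 = 1655
30–39: 1220 × 0.954 = 1164
40–49: 620 × 0.936 = 580
50+: 1040 × 0.928 + 870 × 0.557 = 965 + 485 = 1450
Net migration: 50+ + 92 → 1542
Giving 710 / 356 / 1655 / 1164 / 580 / 1542.
[period 2]
Births: 1655 × 0.124 = 205, 1164 × 0.274 = 319, 580 × 0.374 = 217 → 741
10–19: 710 × 0.961 = 682
20–29: 356 × 0.951 = 339
30–39: 1655 × 0.954 = 1579
40–49: 1164 × 0.936 = 1090
50+: 580 × 0.928 + 1542 × 0.557 = 538 + 859 = 1397
Net migration: 50+ + 92 → 1489
Giving 741 / 682 / 339 / 1579 / 1090 / 1489.
[period 3]
Births: 339 × 0.124 = 42, 1579 × 0.274 = 433, 1090 × 0.374 = 408 → 883
10–19: 741 × 0.961 = 712
20–29: 682 × 0.951 = 649
30–39: 339 × 0.954 = 323
40–49: 1579 × 0.936 = 1478
50+: 1090 × 0.928 + 1489 × 0.557 = 1012 + 829 = 1841
Net migration: 50+ + 92 → 1933
Giving 883 / 712 / 649 / 323 / 1478 / 1933.
[period 4]
Births: 649 × 0.124 = 80, 323 × 0.274 = 89, 1478 × 0.374 = 553 → 722
10–19: 883 × 0.961 = 849
20–29: 712 × 0.951 = 677
30–39: 649 × 0.954 = 619
40–49: 323 × 0.936 = 302
50+: 1478 × 0.928 + 1933 × 0.557 = 1372 + 1077 = 2449
Net migration: 50+ + 92 → 2541
Giving 722 / 849 / 677 / 619 / 302 / 2541.
Total: 5860 → 5710; change = -150; percentage change = -2.6%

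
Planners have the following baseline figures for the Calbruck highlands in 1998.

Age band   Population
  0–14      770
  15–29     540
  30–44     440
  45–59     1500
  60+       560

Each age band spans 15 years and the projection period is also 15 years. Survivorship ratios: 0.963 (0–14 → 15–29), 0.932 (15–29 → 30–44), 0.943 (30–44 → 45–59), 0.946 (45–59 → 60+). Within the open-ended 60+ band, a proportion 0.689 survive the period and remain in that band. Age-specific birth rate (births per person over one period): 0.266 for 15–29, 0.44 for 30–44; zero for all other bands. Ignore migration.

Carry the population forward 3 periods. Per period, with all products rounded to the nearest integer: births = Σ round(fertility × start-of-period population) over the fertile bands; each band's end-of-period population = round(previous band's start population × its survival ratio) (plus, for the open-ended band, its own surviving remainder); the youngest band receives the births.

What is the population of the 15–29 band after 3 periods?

403

Period 1.
Births: 540 × 0.266 = 144  |  440 × 0.44 = 194 ⇒ total 338
15–29: 770 × 0.963 = 742
30–44: 540 × 0.932 = 503
45–59: 440 × 0.943 = 415
60+: 1500 × 0.946 + 560 × 0.689 = 1419 + 386 = 1805
Giving 338 / 742 / 503 / 415 / 1805.
Period 2.
Births: 742 × 0.266 = 197  |  503 × 0.44 = 221 ⇒ total 418
15–29: 338 × 0.963 = 325
30–44: 742 × 0.932 = 692
45–59: 503 × 0.943 = 474
60+: 415 × 0.946 + 1805 × 0.689 = 393 + 1244 = 1637
Giving 418 / 325 / 692 / 474 / 1637.
Period 3.
Births: 325 × 0.266 = 86  |  692 × 0.44 = 304 ⇒ total 390
15–29: 418 × 0.963 = 403
30–44: 325 × 0.932 = 303
45–59: 692 × 0.943 = 653
60+: 474 × 0.946 + 1637 × 0.689 = 448 + 1128 = 1576
Giving 390 / 403 / 303 / 653 / 1576.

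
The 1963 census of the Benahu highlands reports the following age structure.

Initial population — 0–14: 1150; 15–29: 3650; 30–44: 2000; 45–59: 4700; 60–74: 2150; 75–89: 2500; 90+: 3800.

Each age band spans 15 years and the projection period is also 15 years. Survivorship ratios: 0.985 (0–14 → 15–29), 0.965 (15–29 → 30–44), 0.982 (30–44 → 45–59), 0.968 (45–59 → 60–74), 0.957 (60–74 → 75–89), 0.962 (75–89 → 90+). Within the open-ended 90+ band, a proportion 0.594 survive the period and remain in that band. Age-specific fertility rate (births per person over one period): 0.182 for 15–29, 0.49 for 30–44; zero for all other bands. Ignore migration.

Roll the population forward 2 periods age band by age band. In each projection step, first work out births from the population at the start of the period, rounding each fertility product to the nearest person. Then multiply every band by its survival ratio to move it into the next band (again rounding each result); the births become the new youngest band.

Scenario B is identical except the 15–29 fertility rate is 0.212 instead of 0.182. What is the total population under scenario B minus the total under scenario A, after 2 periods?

Call the groups 1 to 7, youngest first.
— Period 1 —
Births: 3650 × 0.182 = 664  |  2000 × 0.49 = 980 → total 1644
Group 2: 1150 × 0.985 = 1133
Group 3: 3650 × 0.965 = 3522
Group 4: 2000 × 0.982 = 1964
Group 5: 4700 × 0.968 = 4550
Group 6: 2150 × 0.957 = 2058
Group 7: 2500 × 0.962 + 3800 × 0.594 = 2405 + 2257 = 4662
End of period: [1644, 1133, 3522, 1964, 4550, 2058, 4662]
— Period 2 —
Births: 1133 × 0.182 = 206  |  3522 × 0.49 = 1726 → total 1932
Group 2: 1644 × 0.985 = 1619
Group 3: 1133 × 0.965 = 1093
Group 4: 3522 × 0.982 = 3459
Group 5: 1964 × 0.968 = 1901
Group 6: 4550 × 0.957 = 4354
Group 7: 2058 × 0.962 + 4662 × 0.594 = 1980 + 2769 = 4749
End of period: [1932, 1619, 1093, 3459, 1901, 4354, 4749]
Scenario A total after 2 periods: 19107
Scenario B projection —
— Period 1 —
Births: 3650 × 0.212 = 774  |  2000 × 0.49 = 980 → total 1754
Group 2: 1150 × 0.985 = 1133
Group 3: 3650 × 0.965 = 3522
Group 4: 2000 × 0.982 = 1964
Group 5: 4700 × 0.968 = 4550
Group 6: 2150 × 0.957 = 2058
Group 7: 2500 × 0.962 + 3800 × 0.594 = 2405 + 2257 = 4662
End of period: [1754, 1133, 3522, 1964, 4550, 2058, 4662]
— Period 2 —
Births: 1133 × 0.212 = 240  |  3522 × 0.49 = 1726 → total 1966
Group 2: 1754 × 0.985 = 1728
Group 3: 1133 × 0.965 = 1093
Group 4: 3522 × 0.982 = 3459
Group 5: 1964 × 0.968 = 1901
Group 6: 4550 × 0.957 = 4354
Group 7: 2058 × 0.962 + 4662 × 0.594 = 1980 + 2769 = 4749
End of period: [1966, 1728, 1093, 3459, 1901, 4354, 4749]
Scenario B total after 2 periods: 19250
Difference B − A = 19250 − 19107 = 143

143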